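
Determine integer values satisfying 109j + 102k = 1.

Step 1: Check solvability.
gcd(109, 102) = 1
Since 1 divides 1, solutions exist.

Step 2: Apply extended Euclidean algorithm to find gcd.
We find integers such that 109*x0 + 102*y0 = 1

Step 3: Scale the particular solution.
Multiply by 1/1 = 1:
j = -29, k = 31

Step 4: Verify.
109*(-29) + 102*(31) = 1 = 1 ✓

j = -29, k = 31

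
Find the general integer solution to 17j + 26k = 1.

Step 1: Compute gcd(17, 26) = 1.
Since 1 divides 1, solutions exist.

Step 2: Find a particular solution using extended Euclidean algorithm.
We get j₀ = -3, k₀ = 2.
Check: 17*-3 + 26*2 = 1 = 1 ✓

Step 3: Write the general solution.
j = -3 + (26/1)t = -3 + 26t
k = 2 - (17/1)t = 2 - 17t
for any integer t.

j = -3 + 26t, k = 2 - 17t for integer t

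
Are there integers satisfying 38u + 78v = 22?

Step 1: Compute gcd(38, 78).
gcd(38, 78) = 2

Step 2: Check divisibility.
Does 2 divide 22? 22 = 2 x 11, so yes.

By the theorem on linear Diophantine equations, 38u + 78v = 22 has integer solutions if and only if gcd(38, 78) divides 22. Since 2 | 22, solutions exist.

Yes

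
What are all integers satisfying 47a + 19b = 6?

Step 1: Compute gcd(47, 19) = 1.
Since 1 divides 6, solutions exist.

Step 2: Find a particular solution using extended Euclidean algorithm.
We get a₀ = -12, b₀ = 30.
Check: 47*-12 + 19*30 = 6 = 6 ✓

Step 3: Write the general solution.
a = -12 + (19/1)t = -12 + 19t
b = 30 - (47/1)t = 30 - 47t
for any integer t.

a = -12 + 19t, b = 30 - 47t for integer t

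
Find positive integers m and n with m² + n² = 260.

We need to find integers m, n > 0 such that m² + n² = 260.
Trying m = 2: n² = 260 - 2² = 260 - 4 = 256
n = 16
Check: 2² + 16² = 4 + 256 = 260 ✓

260 = 2² + 16²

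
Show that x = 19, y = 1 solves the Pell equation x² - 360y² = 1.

Compute x² = 19² = 361
Compute 360y² = 360·1² = 360·1 = 360
x² - 360y² = 361 - 360 = 1
Since this equals 1, (19, 1) is a solution.

Yes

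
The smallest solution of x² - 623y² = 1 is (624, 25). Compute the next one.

Solutions to x² - Dy² = 1 are generated by powers of (x₀ + y₀√D).
The next solution satisfies x₁ + y₁√623 = (x₀ + y₀√623)², giving:
x₁ = x₀² + 623y₀² = 624² + 623·25² = 389376 + 389375 = 778751
y₁ = 2x₀y₀ = 2·624·25 = 31200

Verify: 778751² - 623·31200² = 606453120001 - 606453120000 = 1 ✓

x = 778751, y = 31200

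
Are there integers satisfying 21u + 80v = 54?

Step 1: Compute gcd(21, 80).
gcd(21, 80) = 1

Step 2: Check divisibility.
Does 1 divide 54? 54 = 1 x 54, so yes.

By the theorem on linear Diophantine equations, 21u + 80v = 54 has integer solutions if and only if gcd(21, 80) divides 54. Since 1 | 54, solutions exist.

Yes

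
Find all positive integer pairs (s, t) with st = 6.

The positive divisors of 6 are: 1, 2, 3, 6.
Each divisor d gives the pair (d, 6/d):
(1, 6), (2, 3), (3, 2), (6, 1)

(1, 6), (2, 3), (3, 2), (6, 1)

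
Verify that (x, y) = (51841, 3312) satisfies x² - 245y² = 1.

Compute x² = 51841² = 2687489281
Compute 245y² = 245·3312² = 245·10969344 = 2687489280
x² - 245y² = 2687489281 - 2687489280 = 1
Since this equals 1, (51841, 3312) is a solution.

Yes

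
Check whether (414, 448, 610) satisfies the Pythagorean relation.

Compute a² + b²:
414² + 448² = 171396 + 200704 = 372100
Compute c²:
610² = 372100
Since 372100 = 372100, it is a Pythagorean triple.

Yes, it is a Pythagorean triple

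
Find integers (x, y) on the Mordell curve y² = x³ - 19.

Try small integer x values and check whether x³ - 19 is a perfect square.
x = 7: x³ - 19 = 7³ - 19 = 343 - 19 = 324
Is 324 a perfect square? 18² = 324 ✓
So (x, y) = (7, 18) is a solution.

x = 7, y = 18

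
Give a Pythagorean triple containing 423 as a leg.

We need the other leg and hypotenuse such that 423² + x² = c².
Take x = 1064, c = 1145: 423² + 1064² = 178929 + 1132096 = 1311025 = 1145² ✓
Triple: (423, 1064, 1145)

(423, 1064, 1145)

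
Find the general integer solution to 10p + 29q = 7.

Step 1: Compute gcd(10, 29) = 1.
Since 1 divides 7, solutions exist.

Step 2: Find a particular solution using extended Euclidean algorithm.
We get p₀ = 21, q₀ = -7.
Check: 10*21 + 29*-7 = 7 = 7 ✓

Step 3: Write the general solution.
p = 21 + (29/1)t = 21 + 29t
q = -7 - (10/1)t = -7 - 10t
for any integer t.

p = 21 + 29t, q = -7 - 10t for integer t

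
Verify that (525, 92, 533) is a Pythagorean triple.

Compute a² + b² = 525² + 92² = 275625 + 8464 = 284089
Compute c² = 533² = 284089
Since 284089 = 284089, confirmed.

Yes, it is a Pythagorean triple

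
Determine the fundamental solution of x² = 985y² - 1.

We need x² = 985y² - 1. Try successive y:
y = 1: x² = 985·1² - 1 = 984, not a perfect square
y = 2: x² = 985·2² - 1 = 3939, not a perfect square
y = 3: x² = 985·3² - 1 = 8864, not a perfect square
...
y = 13: x² = 985·13² - 1 = 166464 = 408² ✓
Check: 408² - 985·13² = 166464 - 166465 = -1 ✓

x = 408, y = 13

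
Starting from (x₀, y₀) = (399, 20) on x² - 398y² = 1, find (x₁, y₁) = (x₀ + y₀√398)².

Solutions to x² - Dy² = 1 are generated by powers of (x₀ + y₀√D).
The next solution satisfies x₁ + y₁√398 = (x₀ + y₀√398)², giving:
x₁ = x₀² + 398y₀² = 399² + 398·20² = 159201 + 159200 = 318401
y₁ = 2x₀y₀ = 2·399·20 = 15960

Verify: 318401² - 398·15960² = 101379196801 - 101379196800 = 1 ✓

x = 318401, y = 15960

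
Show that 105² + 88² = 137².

Compute a² + b²:
105² + 88² = 11025 + 7744 = 18769
Compute c²:
137² = 18769
Since 18769 = 18769, it is a Pythagorean triple.

Yes, it is a Pythagorean triple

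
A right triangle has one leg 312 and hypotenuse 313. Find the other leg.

a² = c² - b² = 97969 - 97344 = 625
a = 25

25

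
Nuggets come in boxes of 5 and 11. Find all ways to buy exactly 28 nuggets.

We need non-negative integers (x, y) with 5x + 11y = 28.
For each x in 0..5, check if 28 - 5x is a non-negative multiple of 11.
No x yields an integer y ≥ 0.

No solution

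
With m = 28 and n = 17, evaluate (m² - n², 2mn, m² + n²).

a = m² - n² = 784 - 289 = 495
b = 2mn = 2·28·17 = 952
c = m² + n² = 784 + 289 = 1073
Verify: 495² + 952² = 245025 + 906304 = 1151329 = 1073² ✓

(495, 952, 1073)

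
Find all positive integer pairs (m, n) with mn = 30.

The positive divisors of 30 are: 1, 2, 3, 5, 6, 10, 15, 30.
Each divisor d gives the pair (d, 30/d):
(1, 30), (2, 15), (3, 10), (5, 6), (6, 5), (10, 3), (15, 2), (30, 1)

(1, 30), (2, 15), (3, 10), (5, 6), (6, 5), (10, 3), (15, 2), (30, 1)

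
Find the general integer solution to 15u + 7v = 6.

Step 1: Compute gcd(15, 7) = 1.
Since 1 divides 6, solutions exist.

Step 2: Find a particular solution using extended Euclidean algorithm.
We get u₀ = 6, v₀ = -12.
Check: 15*6 + 7*-12 = 6 = 6 ✓

Step 3: Write the general solution.
u = 6 + (7/1)t = 6 + 7t
v = -12 - (15/1)t = -12 - 15t
for any integer t.

u = 6 + 7t, v = -12 - 15t for integer t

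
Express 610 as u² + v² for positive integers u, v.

We need to find integers u, v > 0 such that u² + v² = 610.
Trying u = 9: v² = 610 - 9² = 610 - 81 = 529
v = 23
Check: 9² + 23² = 81 + 529 = 610 ✓

610 = 9² + 23²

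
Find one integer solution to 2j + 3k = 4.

Step 1: Check solvability.
gcd(2, 3) = 1
Since 1 divides 4, solutions exist.

Step 2: Apply extended Euclidean algorithm to find gcd.
We find integers such that 2*x0 + 3*y0 = 1

Step 3: Scale the particular solution.
Multiply by 4/1 = 4:
j = -4, k = 4

Step 4: Verify.
2*(-4) + 3*(4) = 4 = 4 ✓

j = -4, k = 4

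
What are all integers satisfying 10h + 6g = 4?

Step 1: Compute gcd(10, 6) = 2.
Since 2 divides 4, solutions exist.

Step 2: Find a particular solution using extended Euclidean algorithm.
We get h₀ = -2, g₀ = 4.
Check: 10*-2 + 6*4 = 4 = 4 ✓

Step 3: Write the general solution.
h = -2 + (6/2)t = -2 + 3t
g = 4 - (10/2)t = 4 - 5t
for any integer t.

h = -2 + 3t, g = 4 - 5t for integer t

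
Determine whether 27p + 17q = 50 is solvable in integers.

Step 1: Compute gcd(27, 17).
gcd(27, 17) = 1

Step 2: Check divisibility.
Does 1 divide 50? 50 = 1 x 50, so yes.

By the theorem on linear Diophantine equations, 27p + 17q = 50 has integer solutions if and only if gcd(27, 17) divides 50. Since 1 | 50, solutions exist.

Yes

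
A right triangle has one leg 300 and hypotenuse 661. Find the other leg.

a² = c² - b² = 436921 - 90000 = 346921
a = 589

589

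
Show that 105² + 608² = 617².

Compute a² + b²:
105² + 608² = 11025 + 369664 = 380689
Compute c²:
617² = 380689
Since 380689 = 380689, it is a Pythagorean triple.

Yes, it is a Pythagorean triple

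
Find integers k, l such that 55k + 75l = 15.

Step 1: Check solvability.
gcd(55, 75) = 5
Since 5 divides 15, solutions exist.

Step 2: Apply extended Euclidean algorithm to find gcd.
We find integers such that 55*x0 + 75*y0 = 5

Step 3: Scale the particular solution.
Multiply by 15/5 = 3:
k = -12, l = 9

Step 4: Verify.
55*(-12) + 75*(9) = 15 = 15 ✓

k = -12, l = 9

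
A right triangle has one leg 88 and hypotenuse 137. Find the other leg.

a² = c² - b² = 18769 - 7744 = 11025
a = 105

105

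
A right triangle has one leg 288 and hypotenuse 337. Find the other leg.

a² = c² - b² = 113569 - 82944 = 30625
a = 175

175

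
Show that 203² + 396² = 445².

Compute a² + b²:
203² + 396² = 41209 + 156816 = 198025
Compute c²:
445² = 198025
Since 198025 = 198025, it is a Pythagorean triple.

Yes, it is a Pythagorean triple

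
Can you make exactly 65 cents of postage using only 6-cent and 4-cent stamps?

We need non-negative x, y with 6x + 4y = 65.
gcd(6, 4) = 2, and 2 does not divide 65.
No integer solutions exist, so certainly no non-negative ones.

No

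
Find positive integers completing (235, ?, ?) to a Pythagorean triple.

We need the other leg and hypotenuse such that 235² + x² = c².
Take x = 1092, c = 1117: 235² + 1092² = 55225 + 1192464 = 1247689 = 1117² ✓
Triple: (235, 1092, 1117)

(235, 1092, 1117)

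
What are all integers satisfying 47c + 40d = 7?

Step 1: Compute gcd(47, 40) = 1.
Since 1 divides 7, solutions exist.

Step 2: Find a particular solution using extended Euclidean algorithm.
We get c₀ = -119, d₀ = 140.
Check: 47*-119 + 40*140 = 7 = 7 ✓

Step 3: Write the general solution.
c = -119 + (40/1)t = -119 + 40t
d = 140 - (47/1)t = 140 - 47t
for any integer t.

c = -119 + 40t, d = 140 - 47t for integer t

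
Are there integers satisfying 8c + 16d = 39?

Step 1: Compute gcd(8, 16).
gcd(8, 16) = 8

Step 2: Check divisibility.
Does 8 divide 39? 39 = 8 x 4 + 7, so no.

By the theorem on linear Diophantine equations, 8c + 16d = 39 has integer solutions if and only if gcd(8, 16) divides 39. Since 8 does not divide 39, no solutions exist.

No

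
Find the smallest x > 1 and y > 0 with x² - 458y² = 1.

We seek the smallest positive integers (x, y) with x² - 458y² = 1, i.e., x² = 458y² + 1.
Try successive y values:
y = 1: x² = 458·1² + 1 = 459, not a perfect square
y = 2: x² = 458·2² + 1 = 1833, not a perfect square
y = 3: x² = 458·3² + 1 = 4123, not a perfect square
... continuing the search (or via continued fractions) ...
y = 1070: x² = 458·1070² + 1 = 524364201, x = 22899 ✓

Verify: 22899² - 458·1070² = 524364201 - 524364200 = 1 ✓

x = 22899, y = 1070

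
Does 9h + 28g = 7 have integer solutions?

Step 1: Compute gcd(9, 28).
gcd(9, 28) = 1

Step 2: Check divisibility.
Does 1 divide 7? 7 = 1 x 7, so yes.

By the theorem on linear Diophantine equations, 9h + 28g = 7 has integer solutions if and only if gcd(9, 28) divides 7. Since 1 | 7, solutions exist.

Yes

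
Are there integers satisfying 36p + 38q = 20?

Step 1: Compute gcd(36, 38).
gcd(36, 38) = 2

Step 2: Check divisibility.
Does 2 divide 20? 20 = 2 x 10, so yes.

By the theorem on linear Diophantine equations, 36p + 38q = 20 has integer solutions if and only if gcd(36, 38) divides 20. Since 2 | 20, solutions exist.

Yes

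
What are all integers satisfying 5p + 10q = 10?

Step 1: Compute gcd(5, 10) = 5.
Since 5 divides 10, solutions exist.

Step 2: Find a particular solution using extended Euclidean algorithm.
We get p₀ = 2, q₀ = 0.
Check: 5*2 + 10*0 = 10 = 10 ✓

Step 3: Write the general solution.
p = 2 + (10/5)t = 2 + 2t
q = 0 - (5/5)t = 0 - 1t
for any integer t.

p = 2 + 2t, q = 0 - 1t for integer t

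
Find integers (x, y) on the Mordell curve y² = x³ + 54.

Try small integer x values and check whether x³ + 54 is a perfect square.
x = 3: x³ + 54 = 3³ + 54 = 27 + 54 = 81
Is 81 a perfect square? 9² = 81 ✓
So (x, y) = (3, -9) is a solution.

x = 3, y = -9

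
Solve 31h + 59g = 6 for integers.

Step 1: Check solvability.
gcd(31, 59) = 1
Since 1 divides 6, solutions exist.

Step 2: Apply extended Euclidean algorithm to find gcd.
We find integers such that 31*x0 + 59*y0 = 1

Step 3: Scale the particular solution.
Multiply by 6/1 = 6:
h = -114, g = 60

Step 4: Verify.
31*(-114) + 59*(60) = 6 = 6 ✓

h = -114, g = 60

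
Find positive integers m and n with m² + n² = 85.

We need to find integers m, n > 0 such that m² + n² = 85.
Trying m = 2: n² = 85 - 2² = 85 - 4 = 81
n = 9
Check: 2² + 9² = 4 + 81 = 85 ✓

85 = 2² + 9²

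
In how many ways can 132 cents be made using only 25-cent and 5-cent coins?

We need non-negative integers (x, y) with 25x + 5y = 132.
For each x from 0 to 5, check if (132 - 25x) is a non-negative multiple of 5.
Solutions (x, y): none
Count: 0

0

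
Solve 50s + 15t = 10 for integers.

Step 1: Check solvability.
gcd(50, 15) = 5
Since 5 divides 10, solutions exist.

Step 2: Apply extended Euclidean algorithm to find gcd.
We find integers such that 50*x0 + 15*y0 = 5

Step 3: Scale the particular solution.
Multiply by 10/5 = 2:
s = 2, t = -6

Step 4: Verify.
50*(2) + 15*(-6) = 10 = 10 ✓

s = 2, t = -6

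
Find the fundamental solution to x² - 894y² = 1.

We seek the smallest positive integers (x, y) with x² - 894y² = 1, i.e., x² = 894y² + 1.
Try successive y values:
y = 1: x² = 894·1² + 1 = 895, not a perfect square
y = 2: x² = 894·2² + 1 = 3577, not a perfect square
y = 3: x² = 894·3² + 1 = 8047, not a perfect square
... continuing the search (or via continued fractions) ...
y = 10: x² = 894·10² + 1 = 89401, x = 299 ✓

Verify: 299² - 894·10² = 89401 - 89400 = 1 ✓

x = 299, y = 10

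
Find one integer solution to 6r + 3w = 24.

Step 1: Check solvability.
gcd(6, 3) = 3
Since 3 divides 24, solutions exist.

Step 2: Apply extended Euclidean algorithm to find gcd.
We find integers such that 6*x0 + 3*y0 = 3

Step 3: Scale the particular solution.
Multiply by 24/3 = 8:
r = 0, w = 8

Step 4: Verify.
6*(0) + 3*(8) = 24 = 24 ✓

r = 0, w = 8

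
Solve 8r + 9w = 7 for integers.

Step 1: Check solvability.
gcd(8, 9) = 1
Since 1 divides 7, solutions exist.

Step 2: Apply extended Euclidean algorithm to find gcd.
We find integers such that 8*x0 + 9*y0 = 1

Step 3: Scale the particular solution.
Multiply by 7/1 = 7:
r = -7, w = 7

Step 4: Verify.
8*(-7) + 9*(7) = 7 = 7 ✓

r = -7, w = 7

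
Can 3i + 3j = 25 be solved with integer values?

Step 1: Compute gcd(3, 3).
gcd(3, 3) = 3

Step 2: Check divisibility.
Does 3 divide 25? 25 = 3 x 8 + 1, so no.

By the theorem on linear Diophantine equations, 3i + 3j = 25 has integer solutions if and only if gcd(3, 3) divides 25. Since 3 does not divide 25, no solutions exist.

No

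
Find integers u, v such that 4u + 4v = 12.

Step 1: Check solvability.
gcd(4, 4) = 4
Since 4 divides 12, solutions exist.

Step 2: Apply extended Euclidean algorithm to find gcd.
We find integers such that 4*x0 + 4*y0 = 4

Step 3: Scale the particular solution.
Multiply by 12/4 = 3:
u = 0, v = 3

Step 4: Verify.
4*(0) + 4*(3) = 12 = 12 ✓

u = 0, v = 3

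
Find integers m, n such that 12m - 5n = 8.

Step 1: Check solvability.
gcd(12, 5) = 1
Since 1 divides 8, solutions exist.

Step 2: Apply extended Euclidean algorithm to find gcd.
We find integers such that 12*x0 + 5*y0 = 1

Step 3: Scale the particular solution.
Multiply by 8/1 = 8:
m = -16, n = -40

Step 4: Verify.
12*(-16) - 5*(-40) = 8 = 8 ✓

m = -16, n = -40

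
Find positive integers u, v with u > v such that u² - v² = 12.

Factor: u² - v² = (u+v)(u-v) = 12.
We need two factors of 12 with the same parity.
Use u+v = 6 and u-v = 2 (product 6·2 = 12).
Adding: 2u = 8, so u = 4.
Subtracting: 2v = 4, so v = 2.
Check: 4² - 2² = 16 - 4 = 12 ✓

u = 4, v = 2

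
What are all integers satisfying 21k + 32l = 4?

Step 1: Compute gcd(21, 32) = 1.
Since 1 divides 4, solutions exist.

Step 2: Find a particular solution using extended Euclidean algorithm.
We get k₀ = -12, l₀ = 8.
Check: 21*-12 + 32*8 = 4 = 4 ✓

Step 3: Write the general solution.
k = -12 + (32/1)t = -12 + 32t
l = 8 - (21/1)t = 8 - 21t
for any integer t.

k = -12 + 32t, l = 8 - 21t for integer t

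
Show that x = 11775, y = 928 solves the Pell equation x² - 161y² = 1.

Compute x² = 11775² = 138650625
Compute 161y² = 161·928² = 161·861184 = 138650624
x² - 161y² = 138650625 - 138650624 = 1
Since this equals 1, (11775, 928) is a solution.

Yes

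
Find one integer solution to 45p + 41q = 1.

Step 1: Check solvability.
gcd(45, 41) = 1
Since 1 divides 1, solutions exist.

Step 2: Apply extended Euclidean algorithm to find gcd.
We find integers such that 45*x0 + 41*y0 = 1

Step 3: Scale the particular solution.
Multiply by 1/1 = 1:
p = -10, q = 11

Step 4: Verify.
45*(-10) + 41*(11) = 1 = 1 ✓

p = -10, q = 11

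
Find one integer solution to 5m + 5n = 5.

Step 1: Check solvability.
gcd(5, 5) = 5
Since 5 divides 5, solutions exist.

Step 2: Apply extended Euclidean algorithm to find gcd.
We find integers such that 5*x0 + 5*y0 = 5

Step 3: Scale the particular solution.
Multiply by 5/5 = 1:
m = 0, n = 1

Step 4: Verify.
5*(0) + 5*(1) = 5 = 5 ✓

m = 0, n = 1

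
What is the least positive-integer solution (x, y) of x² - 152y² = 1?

We seek the smallest positive integers (x, y) with x² - 152y² = 1, i.e., x² = 152y² + 1.
Try successive y values:
y = 1: x² = 152·1² + 1 = 153, not a perfect square
y = 2: x² = 152·2² + 1 = 609, not a perfect square
y = 3: x² = 152·3² + 1 = 1369, x = 37 ✓

Verify: 37² - 152·3² = 1369 - 1368 = 1 ✓

x = 37, y = 3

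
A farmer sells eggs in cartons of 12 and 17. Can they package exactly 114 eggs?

We need non-negative a, b with 12a + 17b = 114.
gcd(12, 17) = 1 divides 114.
Try a = 1: 17b = 114 - 12 = 102, so b = 6.
One way: 1 cartons of 12 and 6 cartons of 17.

Yes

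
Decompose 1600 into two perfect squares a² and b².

We need to find integers a, b > 0 such that a² + b² = 1600.
Trying a = 24: b² = 1600 - 24² = 1600 - 576 = 1024
b = 32
Check: 24² + 32² = 576 + 1024 = 1600 ✓

1600 = 24² + 32²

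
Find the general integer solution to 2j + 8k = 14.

Step 1: Compute gcd(2, 8) = 2.
Since 2 divides 14, solutions exist.

Step 2: Find a particular solution using extended Euclidean algorithm.
We get j₀ = 7, k₀ = 0.
Check: 2*7 + 8*0 = 14 = 14 ✓

Step 3: Write the general solution.
j = 7 + (8/2)t = 7 + 4t
k = 0 - (2/2)t = 0 - 1t
for any integer t.

j = 7 + 4t, k = 0 - 1t for integer t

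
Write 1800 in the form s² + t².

We need to find integers s, t > 0 such that s² + t² = 1800.
Trying s = 6: t² = 1800 - 6² = 1800 - 36 = 1764
t = 42
Check: 6² + 42² = 36 + 1764 = 1800 ✓

1800 = 6² + 42²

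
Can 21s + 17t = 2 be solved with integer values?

Step 1: Compute gcd(21, 17).
gcd(21, 17) = 1

Step 2: Check divisibility.
Does 1 divide 2? 2 = 1 x 2, so yes.

By the theorem on linear Diophantine equations, 21s + 17t = 2 has integer solutions if and only if gcd(21, 17) divides 2. Since 1 | 2, solutions exist.

Yes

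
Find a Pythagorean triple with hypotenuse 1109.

We need a² + b² = 1109² = 1229881.
Trying: 141² + 1100² = 19881 + 1210000 = 1229881 ✓

(141, 1100, 1109)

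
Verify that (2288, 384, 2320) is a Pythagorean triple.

Compute a² + b² = 2288² + 384² = 5234944 + 147456 = 5382400
Compute c² = 2320² = 5382400
Since 5382400 = 5382400, confirmed.

Yes, it is a Pythagorean triple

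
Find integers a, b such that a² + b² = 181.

We need to find integers a, b > 0 such that a² + b² = 181.
Trying a = 9: b² = 181 - 9² = 181 - 81 = 100
b = 10
Check: 9² + 10² = 81 + 100 = 181 ✓

181 = 9² + 10²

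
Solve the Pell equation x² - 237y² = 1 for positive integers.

We seek the smallest positive integers (x, y) with x² - 237y² = 1, i.e., x² = 237y² + 1.
Try successive y values:
y = 1: x² = 237·1² + 1 = 238, not a perfect square
y = 2: x² = 237·2² + 1 = 949, not a perfect square
y = 3: x² = 237·3² + 1 = 2134, not a perfect square
... continuing the search (or via continued fractions) ...
y = 14820: x² = 237·14820² + 1 = 52052878801, x = 228151 ✓

Verify: 228151² - 237·14820² = 52052878801 - 52052878800 = 1 ✓

x = 228151, y = 14820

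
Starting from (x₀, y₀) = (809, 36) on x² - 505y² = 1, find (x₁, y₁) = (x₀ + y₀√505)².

Solutions to x² - Dy² = 1 are generated by powers of (x₀ + y₀√D).
The next solution satisfies x₁ + y₁√505 = (x₀ + y₀√505)², giving:
x₁ = x₀² + 505y₀² = 809² + 505·36² = 654481 + 654480 = 1308961
y₁ = 2x₀y₀ = 2·809·36 = 58248

Verify: 1308961² - 505·58248² = 1713378899521 - 1713378899520 = 1 ✓

x = 1308961, y = 58248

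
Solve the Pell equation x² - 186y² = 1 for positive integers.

We seek the smallest positive integers (x, y) with x² - 186y² = 1, i.e., x² = 186y² + 1.
Try successive y values:
y = 1: x² = 186·1² + 1 = 187, not a perfect square
y = 2: x² = 186·2² + 1 = 745, not a perfect square
y = 3: x² = 186·3² + 1 = 1675, not a perfect square
... continuing the search (or via continued fractions) ...
y = 550: x² = 186·550² + 1 = 56265001, x = 7501 ✓

Verify: 7501² - 186·550² = 56265001 - 56265000 = 1 ✓

x = 7501, y = 550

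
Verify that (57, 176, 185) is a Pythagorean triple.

Compute a² + b²:
57² + 176² = 3249 + 30976 = 34225
Compute c²:
185² = 34225
Since 34225 = 34225, it is a Pythagorean triple.

Yes, it is a Pythagorean triple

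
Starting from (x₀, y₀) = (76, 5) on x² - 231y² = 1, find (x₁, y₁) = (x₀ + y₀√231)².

Solutions to x² - Dy² = 1 are generated by powers of (x₀ + y₀√D).
The next solution satisfies x₁ + y₁√231 = (x₀ + y₀√231)², giving:
x₁ = x₀² + 231y₀² = 76² + 231·5² = 5776 + 5775 = 11551
y₁ = 2x₀y₀ = 2·76·5 = 760

Verify: 11551² - 231·760² = 133425601 - 133425600 = 1 ✓

x = 11551, y = 760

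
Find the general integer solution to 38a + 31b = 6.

Step 1: Compute gcd(38, 31) = 1.
Since 1 divides 6, solutions exist.

Step 2: Find a particular solution using extended Euclidean algorithm.
We get a₀ = 54, b₀ = -66.
Check: 38*54 + 31*-66 = 6 = 6 ✓

Step 3: Write the general solution.
a = 54 + (31/1)t = 54 + 31t
b = -66 - (38/1)t = -66 - 38t
for any integer t.

a = 54 + 31t, b = -66 - 38t for integer t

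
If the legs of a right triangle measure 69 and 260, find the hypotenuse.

c² = a² + b² = 69² + 260² = 4761 + 67600 = 72361
c = 269

269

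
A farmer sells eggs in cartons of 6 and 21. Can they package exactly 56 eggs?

We need non-negative a, b with 6a + 21b = 56.
gcd(6, 21) = 3, and 3 does not divide 56.
No integer solutions exist.

No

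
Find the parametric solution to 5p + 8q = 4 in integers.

Step 1: Compute gcd(5, 8) = 1.
Since 1 divides 4, solutions exist.

Step 2: Find a particular solution using extended Euclidean algorithm.
We get p₀ = -12, q₀ = 8.
Check: 5*-12 + 8*8 = 4 = 4 ✓

Step 3: Write the general solution.
p = -12 + (8/1)t = -12 + 8t
q = 8 - (5/1)t = 8 - 5t
for any integer t.

p = -12 + 8t, q = 8 - 5t for integer t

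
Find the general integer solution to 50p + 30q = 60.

Step 1: Compute gcd(50, 30) = 10.
Since 10 divides 60, solutions exist.

Step 2: Find a particular solution using extended Euclidean algorithm.
We get p₀ = -6, q₀ = 12.
Check: 50*-6 + 30*12 = 60 = 60 ✓

Step 3: Write the general solution.
p = -6 + (30/10)t = -6 + 3t
q = 12 - (50/10)t = 12 - 5t
for any integer t.

p = -6 + 3t, q = 12 - 5t for integer t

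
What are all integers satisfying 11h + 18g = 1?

Step 1: Compute gcd(11, 18) = 1.
Since 1 divides 1, solutions exist.

Step 2: Find a particular solution using extended Euclidean algorithm.
We get h₀ = 5, g₀ = -3.
Check: 11*5 + 18*-3 = 1 = 1 ✓

Step 3: Write the general solution.
h = 5 + (18/1)t = 5 + 18t
g = -3 - (11/1)t = -3 - 11t
for any integer t.

h = 5 + 18t, g = -3 - 11t for integer t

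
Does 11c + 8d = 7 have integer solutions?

Step 1: Compute gcd(11, 8).
gcd(11, 8) = 1

Step 2: Check divisibility.
Does 1 divide 7? 7 = 1 x 7, so yes.

By the theorem on linear Diophantine equations, 11c + 8d = 7 has integer solutions if and only if gcd(11, 8) divides 7. Since 1 | 7, solutions exist.

Yes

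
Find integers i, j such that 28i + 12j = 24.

Step 1: Check solvability.
gcd(28, 12) = 4
Since 4 divides 24, solutions exist.

Step 2: Apply extended Euclidean algorithm to find gcd.
We find integers such that 28*x0 + 12*y0 = 4

Step 3: Scale the particular solution.
Multiply by 24/4 = 6:
i = 6, j = -12

Step 4: Verify.
28*(6) + 12*(-12) = 24 = 24 ✓

i = 6, j = -12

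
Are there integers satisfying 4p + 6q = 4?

Step 1: Compute gcd(4, 6).
gcd(4, 6) = 2

Step 2: Check divisibility.
Does 2 divide 4? 4 = 2 x 2, so yes.

By the theorem on linear Diophantine equations, 4p + 6q = 4 has integer solutions if and only if gcd(4, 6) divides 4. Since 2 | 4, solutions exist.

Yes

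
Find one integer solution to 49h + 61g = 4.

Step 1: Check solvability.
gcd(49, 61) = 1
Since 1 divides 4, solutions exist.

Step 2: Apply extended Euclidean algorithm to find gcd.
We find integers such that 49*x0 + 61*y0 = 1

Step 3: Scale the particular solution.
Multiply by 4/1 = 4:
h = 20, g = -16

Step 4: Verify.
49*(20) + 61*(-16) = 4 = 4 ✓

h = 20, g = -16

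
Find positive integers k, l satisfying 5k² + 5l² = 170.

Try small values of k and check whether (170 - 5k²)/5 is a perfect square.
k = 3: 5·3² = 45, so 5l² = 170 - 45 = 125, giving l² = 25, l = 5.
Check: 5·3² + 5·5² = 45 + 125 = 170 ✓

k = 3, l = 5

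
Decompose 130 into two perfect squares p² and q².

We need to find integers p, q > 0 such that p² + q² = 130.
Trying p = 3: q² = 130 - 3² = 130 - 9 = 121
q = 11
Check: 3² + 11² = 9 + 121 = 130 ✓

130 = 3² + 11²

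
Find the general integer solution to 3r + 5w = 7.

Step 1: Compute gcd(3, 5) = 1.
Since 1 divides 7, solutions exist.

Step 2: Find a particular solution using extended Euclidean algorithm.
We get r₀ = 14, w₀ = -7.
Check: 3*14 + 5*-7 = 7 = 7 ✓

Step 3: Write the general solution.
r = 14 + (5/1)t = 14 + 5t
w = -7 - (3/1)t = -7 - 3t
for any integer t.

r = 14 + 5t, w = -7 - 3t for integer t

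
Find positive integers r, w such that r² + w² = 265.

Search for r with 265 - r² a perfect square.
r = 3: 265 - 3² = 265 - 9 = 256 = 16² ✓
So r = 3, w = 16.

r = 3, w = 16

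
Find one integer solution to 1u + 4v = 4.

Step 1: Check solvability.
gcd(1, 4) = 1
Since 1 divides 4, solutions exist.

Step 2: Apply extended Euclidean algorithm to find gcd.
We find integers such that 1*x0 + 4*y0 = 1

Step 3: Scale the particular solution.
Multiply by 4/1 = 4:
u = 4, v = 0

Step 4: Verify.
1*(4) + 4*(0) = 4 = 4 ✓

u = 4, v = 0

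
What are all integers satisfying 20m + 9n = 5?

Step 1: Compute gcd(20, 9) = 1.
Since 1 divides 5, solutions exist.

Step 2: Find a particular solution using extended Euclidean algorithm.
We get m₀ = -20, n₀ = 45.
Check: 20*-20 + 9*45 = 5 = 5 ✓

Step 3: Write the general solution.
m = -20 + (9/1)t = -20 + 9t
n = 45 - (20/1)t = 45 - 20t
for any integer t.

m = -20 + 9t, n = 45 - 20t for integer t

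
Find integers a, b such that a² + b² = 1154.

We need to find integers a, b > 0 such that a² + b² = 1154.
Trying a = 23: b² = 1154 - 23² = 1154 - 529 = 625
b = 25
Check: 23² + 25² = 529 + 625 = 1154 ✓

1154 = 23² + 25²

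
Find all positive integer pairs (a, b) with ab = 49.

The positive divisors of 49 are: 1, 7, 49.
Each divisor d gives the pair (d, 49/d):
(1, 49), (7, 7), (49, 1)

(1, 49), (7, 7), (49, 1)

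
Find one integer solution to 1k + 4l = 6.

Step 1: Check solvability.
gcd(1, 4) = 1
Since 1 divides 6, solutions exist.

Step 2: Apply extended Euclidean algorithm to find gcd.
We find integers such that 1*x0 + 4*y0 = 1

Step 3: Scale the particular solution.
Multiply by 6/1 = 6:
k = 6, l = 0

Step 4: Verify.
1*(6) + 4*(0) = 6 = 6 ✓

k = 6, l = 0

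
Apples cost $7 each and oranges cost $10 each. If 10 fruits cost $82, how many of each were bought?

Let a = apples, o = oranges.
a + o = 10
7a + 10o = 82
Substitute o = 10 - a:
7a + 10(10 - a) = 82
(7 - 10)a = 82 - 100
-3a = -18
a = 6, o = 10 - 6 = 4

Apples: 6, Oranges: 4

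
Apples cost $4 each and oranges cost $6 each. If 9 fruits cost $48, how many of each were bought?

Let a = apples, o = oranges.
a + o = 9
4a + 6o = 48
Substitute o = 9 - a:
4a + 6(9 - a) = 48
(4 - 6)a = 48 - 54
-2a = -6
a = 3, o = 9 - 3 = 6

Apples: 3, Oranges: 6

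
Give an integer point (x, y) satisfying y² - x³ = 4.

Try small integer x values and check whether x³ + 4 is a perfect square.
x = 0: x³ + 4 = 0³ + 4 = 0 + 4 = 4
Is 4 a perfect square? 2² = 4 ✓
So (x, y) = (0, 2) is a solution.

x = 0, y = 2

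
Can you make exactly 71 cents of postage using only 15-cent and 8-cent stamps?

We need non-negative x, y with 15x + 8y = 71.
gcd(15, 8) = 1 divides 71, so integer solutions exist.
Search for a non-negative one: x = 1 gives 8y = 71 - 15 = 56, so y = 7.
Check: 15·1 + 8·7 = 71 ✓

Yes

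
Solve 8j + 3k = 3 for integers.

Step 1: Check solvability.
gcd(8, 3) = 1
Since 1 divides 3, solutions exist.

Step 2: Apply extended Euclidean algorithm to find gcd.
We find integers such that 8*x0 + 3*y0 = 1

Step 3: Scale the particular solution.
Multiply by 3/1 = 3:
j = -3, k = 9

Step 4: Verify.
8*(-3) + 3*(9) = 3 = 3 ✓

j = -3, k = 9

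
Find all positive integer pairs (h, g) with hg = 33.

The positive divisors of 33 are: 1, 3, 11, 33.
Each divisor d gives the pair (d, 33/d):
(1, 33), (3, 11), (11, 3), (33, 1)

(1, 33), (3, 11), (11, 3), (33, 1)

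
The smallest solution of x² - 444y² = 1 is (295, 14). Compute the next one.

Solutions to x² - Dy² = 1 are generated by powers of (x₀ + y₀√D).
The next solution satisfies x₁ + y₁√444 = (x₀ + y₀√444)², giving:
x₁ = x₀² + 444y₀² = 295² + 444·14² = 87025 + 87024 = 174049
y₁ = 2x₀y₀ = 2·295·14 = 8260

Verify: 174049² - 444·8260² = 30293054401 - 30293054400 = 1 ✓

x = 174049, y = 8260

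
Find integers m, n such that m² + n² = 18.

We need to find integers m, n > 0 such that m² + n² = 18.
Trying m = 3: n² = 18 - 3² = 18 - 9 = 9
n = 3
Check: 3² + 3² = 9 + 9 = 18 ✓

18 = 3² + 3²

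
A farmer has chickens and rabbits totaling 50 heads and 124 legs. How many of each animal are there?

Let c = chickens, r = rabbits.
Heads: c + r = 50
Legs: 2c + 4r = 124
From the first equation, c = 50 - r. Substitute:
2(50 - r) + 4r = 124
100 + 2r = 124
r = (124 - 100)/2 = 12
c = 50 - 12 = 38

Chickens: 38, Rabbits: 12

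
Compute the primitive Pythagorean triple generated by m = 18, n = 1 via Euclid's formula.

a = m² - n² = 18² - 1² = 324 - 1 = 323
b = 2mn = 2·18·1 = 36
c = m² + n² = 324 + 1 = 325
Verify: 323² + 36² = 104329 + 1296 = 105625 = 325² ✓

(323, 36, 325)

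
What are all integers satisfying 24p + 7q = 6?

Step 1: Compute gcd(24, 7) = 1.
Since 1 divides 6, solutions exist.

Step 2: Find a particular solution using extended Euclidean algorithm.
We get p₀ = -12, q₀ = 42.
Check: 24*-12 + 7*42 = 6 = 6 ✓

Step 3: Write the general solution.
p = -12 + (7/1)t = -12 + 7t
q = 42 - (24/1)t = 42 - 24t
for any integer t.

p = -12 + 7t, q = 42 - 24t for integer t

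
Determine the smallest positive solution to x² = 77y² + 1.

We seek the smallest positive integers (x, y) with x² - 77y² = 1, i.e., x² = 77y² + 1.
Try successive y values:
y = 1: x² = 77·1² + 1 = 78, not a perfect square
y = 2: x² = 77·2² + 1 = 309, not a perfect square
y = 3: x² = 77·3² + 1 = 694, not a perfect square
... continuing the search (or via continued fractions) ...
y = 40: x² = 77·40² + 1 = 123201, x = 351 ✓

Verify: 351² - 77·40² = 123201 - 123200 = 1 ✓

x = 351, y = 40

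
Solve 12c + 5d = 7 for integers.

Step 1: Check solvability.
gcd(12, 5) = 1
Since 1 divides 7, solutions exist.

Step 2: Apply extended Euclidean algorithm to find gcd.
We find integers such that 12*x0 + 5*y0 = 1

Step 3: Scale the particular solution.
Multiply by 7/1 = 7:
c = -14, d = 35

Step 4: Verify.
12*(-14) + 5*(35) = 7 = 7 ✓

c = -14, d = 35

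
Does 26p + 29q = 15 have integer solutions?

Step 1: Compute gcd(26, 29).
gcd(26, 29) = 1

Step 2: Check divisibility.
Does 1 divide 15? 15 = 1 x 15, so yes.

By the theorem on linear Diophantine equations, 26p + 29q = 15 has integer solutions if and only if gcd(26, 29) divides 15. Since 1 | 15, solutions exist.

Yes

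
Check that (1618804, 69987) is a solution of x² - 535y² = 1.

Compute x² = 1618804² = 2620526390416
Compute 535y² = 535·69987² = 535·4898180169 = 2620526390415
x² - 535y² = 2620526390416 - 2620526390415 = 1
Since this equals 1, (1618804, 69987) is a solution.

Yes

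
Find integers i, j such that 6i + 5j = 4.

Step 1: Check solvability.
gcd(6, 5) = 1
Since 1 divides 4, solutions exist.

Step 2: Apply extended Euclidean algorithm to find gcd.
We find integers such that 6*x0 + 5*y0 = 1

Step 3: Scale the particular solution.
Multiply by 4/1 = 4:
i = 4, j = -4

Step 4: Verify.
6*(4) + 5*(-4) = 4 = 4 ✓

i = 4, j = -4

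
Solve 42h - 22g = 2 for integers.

Step 1: Check solvability.
gcd(42, 22) = 2
Since 2 divides 2, solutions exist.

Step 2: Apply extended Euclidean algorithm to find gcd.
We find integers such that 42*x0 + 22*y0 = 2

Step 3: Scale the particular solution.
Multiply by 2/2 = 1:
h = -1, g = -2

Step 4: Verify.
42*(-1) - 22*(-2) = 2 = 2 ✓

h = -1, g = -2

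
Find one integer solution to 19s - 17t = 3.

Step 1: Check solvability.
gcd(19, 17) = 1
Since 1 divides 3, solutions exist.

Step 2: Apply extended Euclidean algorithm to find gcd.
We find integers such that 19*x0 + 17*y0 = 1

Step 3: Scale the particular solution.
Multiply by 3/1 = 3:
s = -24, t = -27

Step 4: Verify.
19*(-24) - 17*(-27) = 3 = 3 ✓

s = -24, t = -27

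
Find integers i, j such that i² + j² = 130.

We need to find integers i, j > 0 such that i² + j² = 130.
Trying i = 3: j² = 130 - 3² = 130 - 9 = 121
j = 11
Check: 3² + 11² = 9 + 121 = 130 ✓

130 = 3² + 11²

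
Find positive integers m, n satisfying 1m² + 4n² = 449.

Try small values of m and check whether (449 - 1m²)/4 is a perfect square.
m = 7: 1·7² = 49, so 4n² = 449 - 49 = 400, giving n² = 100, n = 10.
Check: 1·7² + 4·10² = 49 + 400 = 449 ✓

m = 7, n = 10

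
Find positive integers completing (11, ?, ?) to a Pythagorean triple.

We need the other leg and hypotenuse such that 11² + x² = c².
Take x = 60, c = 61: 11² + 60² = 121 + 3600 = 3721 = 61² ✓
Triple: (11, 60, 61)

(11, 60, 61)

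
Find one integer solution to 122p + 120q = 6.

Step 1: Check solvability.
gcd(122, 120) = 2
Since 2 divides 6, solutions exist.

Step 2: Apply extended Euclidean algorithm to find gcd.
We find integers such that 122*x0 + 120*y0 = 2

Step 3: Scale the particular solution.
Multiply by 6/2 = 3:
p = 3, q = -3

Step 4: Verify.
122*(3) + 120*(-3) = 6 = 6 ✓

p = 3, q = -3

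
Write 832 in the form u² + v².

We need to find integers u, v > 0 such that u² + v² = 832.
Trying u = 16: v² = 832 - 16² = 832 - 256 = 576
v = 24
Check: 16² + 24² = 256 + 576 = 832 ✓

832 = 16² + 24²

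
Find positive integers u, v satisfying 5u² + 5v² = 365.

Try small values of u and check whether (365 - 5u²)/5 is a perfect square.
u = 3: 5·3² = 45, so 5v² = 365 - 45 = 320, giving v² = 64, v = 8.
Check: 5·3² + 5·8² = 45 + 320 = 365 ✓

u = 3, v = 8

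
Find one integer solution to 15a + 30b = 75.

Step 1: Check solvability.
gcd(15, 30) = 15
Since 15 divides 75, solutions exist.

Step 2: Apply extended Euclidean algorithm to find gcd.
We find integers such that 15*x0 + 30*y0 = 15

Step 3: Scale the particular solution.
Multiply by 75/15 = 5:
a = 5, b = 0

Step 4: Verify.
15*(5) + 30*(0) = 75 = 75 ✓

a = 5, b = 0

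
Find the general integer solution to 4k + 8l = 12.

Step 1: Compute gcd(4, 8) = 4.
Since 4 divides 12, solutions exist.

Step 2: Find a particular solution using extended Euclidean algorithm.
We get k₀ = 3, l₀ = 0.
Check: 4*3 + 8*0 = 12 = 12 ✓

Step 3: Write the general solution.
k = 3 + (8/4)t = 3 + 2t
l = 0 - (4/4)t = 0 - 1t
for any integer t.

k = 3 + 2t, l = 0 - 1t for integer t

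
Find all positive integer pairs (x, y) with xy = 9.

The positive divisors of 9 are: 1, 3, 9.
Each divisor d gives the pair (d, 9/d):
(1, 9), (3, 3), (9, 1)

(1, 9), (3, 3), (9, 1)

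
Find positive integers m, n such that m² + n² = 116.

Search for m with 116 - m² a perfect square.
m = 4: 116 - 4² = 116 - 16 = 100 = 10² ✓
So m = 4, n = 10.

m = 4, n = 10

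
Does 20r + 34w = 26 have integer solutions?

Step 1: Compute gcd(20, 34).
gcd(20, 34) = 2

Step 2: Check divisibility.
Does 2 divide 26? 26 = 2 x 13, so yes.

By the theorem on linear Diophantine equations, 20r + 34w = 26 has integer solutions if and only if gcd(20, 34) divides 26. Since 2 | 26, solutions exist.

Yes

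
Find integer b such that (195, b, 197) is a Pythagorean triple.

b² = c² - a² = 197² - 195² = 38809 - 38025 = 784
b = sqrt(784) = 28

28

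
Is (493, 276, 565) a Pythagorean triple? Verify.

Compute a² + b² = 493² + 276² = 243049 + 76176 = 319225
Compute c² = 565² = 319225
Since 319225 = 319225, confirmed.

Yes, it is a Pythagorean triple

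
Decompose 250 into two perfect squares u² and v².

We need to find integers u, v > 0 such that u² + v² = 250.
Trying u = 5: v² = 250 - 5² = 250 - 25 = 225
v = 15
Check: 5² + 15² = 25 + 225 = 250 ✓

250 = 5² + 15²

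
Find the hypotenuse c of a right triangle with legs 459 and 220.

c² = a² + b² = 459² + 220² = 210681 + 48400 = 259081
c = 509

509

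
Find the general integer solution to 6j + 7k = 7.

Step 1: Compute gcd(6, 7) = 1.
Since 1 divides 7, solutions exist.

Step 2: Find a particular solution using extended Euclidean algorithm.
We get j₀ = -7, k₀ = 7.
Check: 6*-7 + 7*7 = 7 = 7 ✓

Step 3: Write the general solution.
j = -7 + (7/1)t = -7 + 7t
k = 7 - (6/1)t = 7 - 6t
for any integer t.

j = -7 + 7t, k = 7 - 6t for integer t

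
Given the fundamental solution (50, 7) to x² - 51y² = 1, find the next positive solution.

Solutions to x² - Dy² = 1 are generated by powers of (x₀ + y₀√D).
The next solution satisfies x₁ + y₁√51 = (x₀ + y₀√51)², giving:
x₁ = x₀² + 51y₀² = 50² + 51·7² = 2500 + 2499 = 4999
y₁ = 2x₀y₀ = 2·50·7 = 700

Verify: 4999² - 51·700² = 24990001 - 24990000 = 1 ✓

x = 4999, y = 700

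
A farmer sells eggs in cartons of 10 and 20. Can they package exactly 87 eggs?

We need non-negative a, b with 10a + 20b = 87.
gcd(10, 20) = 10, and 10 does not divide 87.
No integer solutions exist.

No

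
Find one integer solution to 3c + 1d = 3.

Step 1: Check solvability.
gcd(3, 1) = 1
Since 1 divides 3, solutions exist.

Step 2: Apply extended Euclidean algorithm to find gcd.
We find integers such that 3*x0 + 1*y0 = 1

Step 3: Scale the particular solution.
Multiply by 3/1 = 3:
c = 0, d = 3

Step 4: Verify.
3*(0) + 1*(3) = 3 = 3 ✓

c = 0, d = 3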